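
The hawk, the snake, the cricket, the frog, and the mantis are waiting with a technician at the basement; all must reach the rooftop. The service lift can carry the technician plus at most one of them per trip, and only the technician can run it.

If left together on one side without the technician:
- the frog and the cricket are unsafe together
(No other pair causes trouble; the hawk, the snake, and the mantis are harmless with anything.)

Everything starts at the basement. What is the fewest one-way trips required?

Counting alone: the technician can take at most 1 across per trip to the rooftop, so moving all 5 needs at least 5 loaded trips out, with a return between consecutive ones — at least 9 crossings.
The plan below uses exactly 9 crossings, so it is optimal:
1. Technician goes to the rooftop with the cricket.
2. Technician goes back to the basement alone.
3. Technician goes to the rooftop with the hawk.
4. Technician goes back to the basement alone.
5. Technician goes to the rooftop with the snake.
6. Technician goes back to the basement alone.
7. Technician goes to the rooftop with the mantis.
8. Technician goes back to the basement alone.
9. Technician goes to the rooftop with the frog.

9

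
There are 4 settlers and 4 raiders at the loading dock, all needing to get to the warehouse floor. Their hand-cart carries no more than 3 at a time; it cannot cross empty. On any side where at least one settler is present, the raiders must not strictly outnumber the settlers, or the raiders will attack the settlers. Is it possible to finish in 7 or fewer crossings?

Counting alone: each trip to the warehouse floor takes at most 3 across and each return brings at least 1 back, so after t trips out (and t−1 returns) at most 3t − (t−1) of the 8 are across; that first reaches 8 at t = 4, so at least 7 crossings are needed.
The safety rule pushes this higher. Following every safe sequence of crossings, the most of the 8 that can be at the warehouse floor as the hand-cart arrives there on crossing 7 is 7 — never all 8.
So the move cannot be finished within 7 crossings. (The shortest complete plan takes 9:)
1. 2 raiders → the warehouse floor.  (the loading dock: 4S 2R; the warehouse floor: 0S 2R)
2. 1 raider ← the loading dock.  (the loading dock: 4S 3R; the warehouse floor: 0S 1R)
3. 3 raiders → the warehouse floor.  (the loading dock: 4S 0R; the warehouse floor: 0S 4R)
4. 1 raider ← the loading dock.  (the loading dock: 4S 1R; the warehouse floor: 0S 3R)
5. 3 settlers → the warehouse floor.  (the loading dock: 1S 1R; the warehouse floor: 3S 3R)
6. 1 settler and 1 raider ← the loading dock.  (the loading dock: 2S 2R; the warehouse floor: 2S 2R)
7. 2 settlers → the warehouse floor.  (the loading dock: 0S 2R; the warehouse floor: 4S 2R)
8. 1 raider ← the loading dock.  (the loading dock: 0S 3R; the warehouse floor: 4S 1R)
9. 3 raiders → the warehouse floor.  (the loading dock: 0S 0R; the warehouse floor: 4S 4R)

No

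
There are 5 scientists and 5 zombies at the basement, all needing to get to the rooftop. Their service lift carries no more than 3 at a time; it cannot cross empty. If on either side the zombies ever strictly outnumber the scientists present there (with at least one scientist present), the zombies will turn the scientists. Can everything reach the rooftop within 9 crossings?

Counting alone: each trip to the rooftop takes at most 3 across and each return brings at least 1 back, so after t trips out (and t−1 returns) at most 3t − (t−1) of the 10 are across; that first reaches 10 at t = 5, so at least 9 crossings are needed.
The safety rule pushes this higher. Following every safe sequence of crossings, the most of the 10 that can be at the rooftop as the service lift arrives there on crossing 9 is 9 — never all 10.
So the move cannot be finished within 9 crossings. (The shortest complete plan takes 11:)
1. 2 zombies → the rooftop.  (the basement: 5S 3Z; the rooftop: 0S 2Z)
2. 1 zombie ← the basement.  (the basement: 5S 4Z; the rooftop: 0S 1Z)
3. 3 zombies → the rooftop.  (the basement: 5S 1Z; the rooftop: 0S 4Z)
4. 1 zombie ← the basement.  (the basement: 5S 2Z; the rooftop: 0S 3Z)
5. 3 scientists → the rooftop.  (the basement: 2S 2Z; the rooftop: 3S 3Z)
6. 1 scientist and 1 zombie ← the basement.  (the basement: 3S 3Z; the rooftop: 2S 2Z)
7. 3 scientists → the rooftop.  (the basement: 0S 3Z; the rooftop: 5S 2Z)
8. 1 zombie ← the basement.  (the basement: 0S 4Z; the rooftop: 5S 1Z)
9. 2 zombies → the rooftop.  (the basement: 0S 2Z; the rooftop: 5S 3Z)
10. 1 zombie ← the basement.  (the basement: 0S 3Z; the rooftop: 5S 2Z)
11. 3 zombies → the rooftop.  (the basement: 0S 0Z; the rooftop: 5S 5Z)

No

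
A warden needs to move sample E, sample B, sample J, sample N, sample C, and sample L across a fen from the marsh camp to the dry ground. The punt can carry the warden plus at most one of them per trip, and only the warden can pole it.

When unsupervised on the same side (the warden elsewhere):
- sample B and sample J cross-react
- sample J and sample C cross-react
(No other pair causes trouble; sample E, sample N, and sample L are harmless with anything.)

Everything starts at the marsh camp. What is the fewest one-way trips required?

13

Counting alone: the warden can take at most 1 across per trip to the dry ground, so moving all 6 needs at least 6 loaded trips out, with a return between consecutive ones — at least 11 crossings.
The safety rule pushes this higher. Following every safe sequence of crossings, the most of the 6 that can be at the dry ground as the punt arrives there on crossing 11 is 5 — never all 6.
So no plan with fewer than 13 crossings exists, and this one achieves 13:
1. Warden goes to the dry ground with sample J.
2. Warden goes back to the marsh camp alone.
3. Warden goes to the dry ground with sample E.
4. Warden goes back to the marsh camp alone.
5. Warden goes to the dry ground with sample B.
6. Warden goes back to the marsh camp with sample J.
7. Warden goes to the dry ground with sample C.
8. Warden goes back to the marsh camp alone.
9. Warden goes to the dry ground with sample N.
10. Warden goes back to the marsh camp alone.
11. Warden goes to the dry ground with sample L.
12. Warden goes back to the marsh camp alone.
13. Warden goes to the dry ground with sample J.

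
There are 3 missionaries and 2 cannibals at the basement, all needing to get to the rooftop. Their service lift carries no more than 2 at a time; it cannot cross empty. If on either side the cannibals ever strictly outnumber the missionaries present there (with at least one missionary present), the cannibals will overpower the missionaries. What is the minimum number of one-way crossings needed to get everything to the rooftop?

7

Counting alone: each trip to the rooftop takes at most 2 across and each return brings at least 1 back, so after t trips out (and t−1 returns) at most 2t − (t−1) of the 5 are across; that first reaches 5 at t = 4, so at least 7 crossings are needed.
The plan below uses exactly 7 crossings, so it is optimal:
1. 2 cannibals → the rooftop.  (the basement: 3M 0C; the rooftop: 0M 2C)
2. 1 cannibal ← the basement.  (the basement: 3M 1C; the rooftop: 0M 1C)
3. 2 missionaries → the rooftop.  (the basement: 1M 1C; the rooftop: 2M 1C)
4. 1 missionary ← the basement.  (the basement: 2M 1C; the rooftop: 1M 1C)
5. 1 missionary and 1 cannibal → the rooftop.  (the basement: 1M 0C; the rooftop: 2M 2C)
6. 1 cannibal ← the basement.  (the basement: 1M 1C; the rooftop: 2M 1C)
7. 1 missionary and 1 cannibal → the rooftop.  (the basement: 0M 0C; the rooftop: 3M 2C)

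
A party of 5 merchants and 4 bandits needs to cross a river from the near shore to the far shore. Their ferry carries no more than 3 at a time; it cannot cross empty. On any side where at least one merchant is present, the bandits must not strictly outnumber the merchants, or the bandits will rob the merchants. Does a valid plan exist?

Yes

1. 3 bandits → the far shore.  (the near shore: 5M 1B; the far shore: 0M 3B)
2. 1 bandit ← the near shore.  (the near shore: 5M 2B; the far shore: 0M 2B)
3. 3 merchants → the far shore.  (the near shore: 2M 2B; the far shore: 3M 2B)
4. 1 merchant ← the near shore.  (the near shore: 3M 2B; the far shore: 2M 2B)
5. 2 merchants and 1 bandit → the far shore.  (the near shore: 1M 1B; the far shore: 4M 3B)
6. 1 merchant ← the near shore.  (the near shore: 2M 1B; the far shore: 3M 3B)
7. 2 merchants and 1 bandit → the far shore.  (the near shore: 0M 0B; the far shore: 5M 4B)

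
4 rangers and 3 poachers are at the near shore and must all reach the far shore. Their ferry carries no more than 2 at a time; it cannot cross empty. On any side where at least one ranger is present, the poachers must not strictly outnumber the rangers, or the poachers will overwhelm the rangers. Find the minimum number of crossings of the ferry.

Counting alone: each trip to the far shore takes at most 2 across and each return brings at least 1 back, so after t trips out (and t−1 returns) at most 2t − (t−1) of the 7 are across; that first reaches 7 at t = 6, so at least 11 crossings are needed.
The plan below uses exactly 11 crossings, so it is optimal:
1. 2 poachers → the far shore.  (the near shore: 4R 1P; the far shore: 0R 2P)
2. 1 poacher ← the near shore.  (the near shore: 4R 2P; the far shore: 0R 1P)
3. 2 poachers → the far shore.  (the near shore: 4R 0P; the far shore: 0R 3P)
4. 1 poacher ← the near shore.  (the near shore: 4R 1P; the far shore: 0R 2P)
5. 2 rangers → the far shore.  (the near shore: 2R 1P; the far shore: 2R 2P)
6. 1 poacher ← the near shore.  (the near shore: 2R 2P; the far shore: 2R 1P)
7. 1 ranger and 1 poacher → the far shore.  (the near shore: 1R 1P; the far shore: 3R 2P)
8. 1 ranger ← the near shore.  (the near shore: 2R 1P; the far shore: 2R 2P)
9. 1 ranger and 1 poacher → the far shore.  (the near shore: 1R 0P; the far shore: 3R 3P)
10. 1 poacher ← the near shore.  (the near shore: 1R 1P; the far shore: 3R 2P)
11. 1 ranger and 1 poacher → the far shore.  (the near shore: 0R 0P; the far shore: 4R 3P)

11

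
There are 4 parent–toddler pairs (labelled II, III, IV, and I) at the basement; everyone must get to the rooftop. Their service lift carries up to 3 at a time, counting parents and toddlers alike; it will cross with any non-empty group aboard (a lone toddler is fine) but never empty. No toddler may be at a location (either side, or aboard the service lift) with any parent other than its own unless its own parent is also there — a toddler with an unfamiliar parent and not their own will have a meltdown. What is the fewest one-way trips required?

9

Counting alone: each trip to the rooftop takes at most 3 across and each return brings at least 1 back, so after t trips out (and t−1 returns) at most 3t − (t−1) of the 8 are across; that first reaches 8 at t = 4, so at least 7 crossings are needed.
The safety rule pushes this higher. Following every safe sequence of crossings, the most of the 8 that can be at the rooftop as the service lift arrives there on crossing 7 is 7 — never all 8.
So no plan with fewer than 9 crossings exists, and this one achieves 9:
1. parent II and toddler II cross → the rooftop.
2. parent II crosses ← the basement.
3. parent II, parent III, and toddler III cross → the rooftop.
4. parent II and toddler II cross ← the basement.
5. parent I, parent II, and parent IV cross → the rooftop.
6. toddler III crosses ← the basement.
7. toddler II and toddler III cross → the rooftop.
8. toddler II crosses ← the basement.
9. toddler I, toddler II, and toddler IV cross → the rooftop.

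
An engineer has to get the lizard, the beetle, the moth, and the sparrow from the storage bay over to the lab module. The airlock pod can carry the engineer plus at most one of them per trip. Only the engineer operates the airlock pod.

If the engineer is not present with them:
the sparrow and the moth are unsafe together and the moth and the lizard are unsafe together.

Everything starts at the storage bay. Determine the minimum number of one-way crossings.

Counting alone: the engineer can take at most 1 across per trip to the lab module, so moving all 4 needs at least 4 loaded trips out, with a return between consecutive ones — at least 7 crossings.
The safety rule pushes this higher. Following every safe sequence of crossings, the most of the 4 that can be at the lab module as the airlock pod arrives there on crossing 7 is 3 — never all 4.
So no plan with fewer than 9 crossings exists, and this one achieves 9:
1. Engineer goes to the lab module with the moth.  [the storage bay: the beetle, the lizard, the sparrow | the lab module: the moth]
2. Engineer goes back to the storage bay alone.  [the storage bay: the beetle, the lizard, the sparrow | the lab module: the moth]
3. Engineer goes to the lab module with the lizard.  [the storage bay: the beetle, the sparrow | the lab module: the lizard, the moth]
4. Engineer goes back to the storage bay with the moth.  [the storage bay: the beetle, the moth, the sparrow | the lab module: the lizard]
5. Engineer goes to the lab module with the sparrow.  [the storage bay: the beetle, the moth | the lab module: the lizard, the sparrow]
6. Engineer goes back to the storage bay alone.  [the storage bay: the beetle, the moth | the lab module: the lizard, the sparrow]
7. Engineer goes to the lab module with the beetle.  [the storage bay: the moth | the lab module: the beetle, the lizard, the sparrow]
8. Engineer goes back to the storage bay alone.  [the storage bay: the moth | the lab module: the beetle, the lizard, the sparrow]
9. Engineer goes to the lab module with the moth.  [the storage bay: — | the lab module: the beetle, the lizard, the moth, the sparrow]

9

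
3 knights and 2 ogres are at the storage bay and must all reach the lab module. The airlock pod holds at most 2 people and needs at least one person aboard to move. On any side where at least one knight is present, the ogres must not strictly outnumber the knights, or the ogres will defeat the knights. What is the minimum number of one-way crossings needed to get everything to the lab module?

Counting alone: each trip to the lab module takes at most 2 across and each return brings at least 1 back, so after t trips out (and t−1 returns) at most 2t − (t−1) of the 5 are across; that first reaches 5 at t = 4, so at least 7 crossings are needed.
The plan below uses exactly 7 crossings, so it is optimal:
1. 2 ogres → the lab module.  (the storage bay: 3K 0O; the lab module: 0K 2O)
2. 1 ogre ← the storage bay.  (the storage bay: 3K 1O; the lab module: 0K 1O)
3. 2 knights → the lab module.  (the storage bay: 1K 1O; the lab module: 2K 1O)
4. 1 knight ← the storage bay.  (the storage bay: 2K 1O; the lab module: 1K 1O)
5. 1 knight and 1 ogre → the lab module.  (the storage bay: 1K 0O; the lab module: 2K 2O)
6. 1 ogre ← the storage bay.  (the storage bay: 1K 1O; the lab module: 2K 1O)
7. 1 knight and 1 ogre → the lab module.  (the storage bay: 0K 0O; the lab module: 3K 2O)

7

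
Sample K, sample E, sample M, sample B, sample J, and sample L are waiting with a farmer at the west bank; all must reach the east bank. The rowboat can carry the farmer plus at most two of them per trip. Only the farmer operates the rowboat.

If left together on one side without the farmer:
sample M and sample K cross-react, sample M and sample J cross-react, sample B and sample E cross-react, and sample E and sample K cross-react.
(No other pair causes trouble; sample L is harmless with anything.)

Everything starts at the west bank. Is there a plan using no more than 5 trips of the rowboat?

No

Counting alone: the farmer can take at most 2 across per trip to the east bank, so moving all 6 needs at least 3 loaded trips out, with a return between consecutive ones — at least 5 crossings.
The safety rule pushes this higher. Following every safe sequence of crossings, the most of the 6 that can be at the east bank as the rowboat arrives there on crossing 5 is 5 — never all 6.
So the move cannot be finished within 5 crossings. (The shortest complete plan takes 7:)
1. Farmer goes to the east bank with sample E and sample M.
2. Farmer goes back to the west bank alone.
3. Farmer goes to the east bank with sample B and sample K.
4. Farmer goes back to the west bank with sample E and sample M.
5. Farmer goes to the east bank with sample J and sample L.
6. Farmer goes back to the west bank alone.
7. Farmer goes to the east bank with sample E and sample M.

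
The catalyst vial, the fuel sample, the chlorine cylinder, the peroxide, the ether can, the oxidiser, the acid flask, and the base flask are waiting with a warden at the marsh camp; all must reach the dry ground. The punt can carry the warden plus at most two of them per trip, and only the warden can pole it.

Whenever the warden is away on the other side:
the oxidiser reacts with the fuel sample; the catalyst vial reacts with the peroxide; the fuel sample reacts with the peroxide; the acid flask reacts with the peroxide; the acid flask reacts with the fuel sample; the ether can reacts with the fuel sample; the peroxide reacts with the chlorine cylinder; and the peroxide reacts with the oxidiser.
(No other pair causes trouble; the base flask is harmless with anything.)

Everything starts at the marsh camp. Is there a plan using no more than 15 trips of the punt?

Yes — this plan uses 13 crossings (≤ 15):
1. Warden goes to the dry ground with the fuel sample and the peroxide.  [the marsh camp: the acid flask, the base flask, the catalyst vial, the chlorine cylinder, the ether can, the oxidiser | the dry ground: the fuel sample, the peroxide]
2. Warden goes back to the marsh camp with the fuel sample.  [the marsh camp: the acid flask, the base flask, the catalyst vial, the chlorine cylinder, the ether can, the fuel sample, the oxidiser | the dry ground: the peroxide]
3. Warden goes to the dry ground with the catalyst vial and the fuel sample.  [the marsh camp: the acid flask, the base flask, the chlorine cylinder, the ether can, the oxidiser | the dry ground: the catalyst vial, the fuel sample, the peroxide]
4. Warden goes back to the marsh camp with the peroxide.  [the marsh camp: the acid flask, the base flask, the chlorine cylinder, the ether can, the oxidiser, the peroxide | the dry ground: the catalyst vial, the fuel sample]
5. Warden goes to the dry ground with the chlorine cylinder and the peroxide.  [the marsh camp: the acid flask, the base flask, the ether can, the oxidiser | the dry ground: the catalyst vial, the chlorine cylinder, the fuel sample, the peroxide]
6. Warden goes back to the marsh camp with the peroxide.  [the marsh camp: the acid flask, the base flask, the ether can, the oxidiser, the peroxide | the dry ground: the catalyst vial, the chlorine cylinder, the fuel sample]
7. Warden goes to the dry ground with the base flask and the peroxide.  [the marsh camp: the acid flask, the ether can, the oxidiser | the dry ground: the base flask, the catalyst vial, the chlorine cylinder, the fuel sample, the peroxide]
8. Warden goes back to the marsh camp with the peroxide.  [the marsh camp: the acid flask, the ether can, the oxidiser, the peroxide | the dry ground: the base flask, the catalyst vial, the chlorine cylinder, the fuel sample]
9. Warden goes to the dry ground with the acid flask and the oxidiser.  [the marsh camp: the ether can, the peroxide | the dry ground: the acid flask, the base flask, the catalyst vial, the chlorine cylinder, the fuel sample, the oxidiser]
10. Warden goes back to the marsh camp with the fuel sample.  [the marsh camp: the ether can, the fuel sample, the peroxide | the dry ground: the acid flask, the base flask, the catalyst vial, the chlorine cylinder, the oxidiser]
11. Warden goes to the dry ground with the ether can and the fuel sample.  [the marsh camp: the peroxide | the dry ground: the acid flask, the base flask, the catalyst vial, the chlorine cylinder, the ether can, the fuel sample, the oxidiser]
12. Warden goes back to the marsh camp with the fuel sample.  [the marsh camp: the fuel sample, the peroxide | the dry ground: the acid flask, the base flask, the catalyst vial, the chlorine cylinder, the ether can, the oxidiser]
13. Warden goes to the dry ground with the fuel sample and the peroxide.  [the marsh camp: — | the dry ground: the acid flask, the base flask, the catalyst vial, the chlorine cylinder, the ether can, the fuel sample, the oxidiser, the peroxide]

Yes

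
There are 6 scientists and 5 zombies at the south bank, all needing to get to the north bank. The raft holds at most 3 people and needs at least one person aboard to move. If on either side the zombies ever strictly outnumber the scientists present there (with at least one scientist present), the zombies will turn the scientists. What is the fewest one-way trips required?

Counting alone: each trip to the north bank takes at most 3 across and each return brings at least 1 back, so after t trips out (and t−1 returns) at most 3t − (t−1) of the 11 are across; that first reaches 11 at t = 5, so at least 9 crossings are needed.
The plan below uses exactly 9 crossings, so it is optimal:
1. 3 zombies → the north bank.  (the south bank: 6S 2Z; the north bank: 0S 3Z)
2. 1 zombie ← the south bank.  (the south bank: 6S 3Z; the north bank: 0S 2Z)
3. 3 scientists → the north bank.  (the south bank: 3S 3Z; the north bank: 3S 2Z)
4. 1 scientist ← the south bank.  (the south bank: 4S 3Z; the north bank: 2S 2Z)
5. 2 scientists and 1 zombie → the north bank.  (the south bank: 2S 2Z; the north bank: 4S 3Z)
6. 1 scientist ← the south bank.  (the south bank: 3S 2Z; the north bank: 3S 3Z)
7. 2 scientists and 1 zombie → the north bank.  (the south bank: 1S 1Z; the north bank: 5S 4Z)
8. 1 scientist ← the south bank.  (the south bank: 2S 1Z; the north bank: 4S 4Z)
9. 2 scientists and 1 zombie → the north bank.  (the south bank: 0S 0Z; the north bank: 6S 5Z)

9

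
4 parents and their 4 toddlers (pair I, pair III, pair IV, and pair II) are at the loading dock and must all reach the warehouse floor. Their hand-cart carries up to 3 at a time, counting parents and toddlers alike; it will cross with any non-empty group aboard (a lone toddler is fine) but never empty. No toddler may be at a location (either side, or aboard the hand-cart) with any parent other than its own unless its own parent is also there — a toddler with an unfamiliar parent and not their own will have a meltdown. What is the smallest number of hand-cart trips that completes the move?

9

Counting alone: each trip to the warehouse floor takes at most 3 across and each return brings at least 1 back, so after t trips out (and t−1 returns) at most 3t − (t−1) of the 8 are across; that first reaches 8 at t = 4, so at least 7 crossings are needed.
The safety rule pushes this higher. Following every safe sequence of crossings, the most of the 8 that can be at the warehouse floor as the hand-cart arrives there on crossing 7 is 7 — never all 8.
So no plan with fewer than 9 crossings exists, and this one achieves 9:
1. parent I and toddler I cross → the warehouse floor.
2. parent I crosses ← the loading dock.
3. parent I, parent III, and toddler III cross → the warehouse floor.
4. parent I and toddler I cross ← the loading dock.
5. parent I, parent II, and parent IV cross → the warehouse floor.
6. toddler III crosses ← the loading dock.
7. toddler I and toddler III cross → the warehouse floor.
8. toddler I crosses ← the loading dock.
9. toddler I, toddler II, and toddler IV cross → the warehouse floor.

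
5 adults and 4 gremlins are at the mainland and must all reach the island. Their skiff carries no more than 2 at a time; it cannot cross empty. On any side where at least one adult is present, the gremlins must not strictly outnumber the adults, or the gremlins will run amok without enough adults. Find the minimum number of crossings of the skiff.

15

Counting alone: each trip to the island takes at most 2 across and each return brings at least 1 back, so after t trips out (and t−1 returns) at most 2t − (t−1) of the 9 are across; that first reaches 9 at t = 8, so at least 15 crossings are needed.
The plan below uses exactly 15 crossings, so it is optimal:
1. 2 gremlins → the island.  (the mainland: 5A 2G; the island: 0A 2G)
2. 1 gremlin ← the mainland.  (the mainland: 5A 3G; the island: 0A 1G)
3. 2 gremlins → the island.  (the mainland: 5A 1G; the island: 0A 3G)
4. 1 gremlin ← the mainland.  (the mainland: 5A 2G; the island: 0A 2G)
5. 2 adults → the island.  (the mainland: 3A 2G; the island: 2A 2G)
6. 1 gremlin ← the mainland.  (the mainland: 3A 3G; the island: 2A 1G)
7. 1 adult and 1 gremlin → the island.  (the mainland: 2A 2G; the island: 3A 2G)
8. 1 adult ← the mainland.  (the mainland: 3A 2G; the island: 2A 2G)
9. 1 adult and 1 gremlin → the island.  (the mainland: 2A 1G; the island: 3A 3G)
10. 1 gremlin ← the mainland.  (the mainland: 2A 2G; the island: 3A 2G)
11. 1 adult and 1 gremlin → the island.  (the mainland: 1A 1G; the island: 4A 3G)
12. 1 adult ← the mainland.  (the mainland: 2A 1G; the island: 3A 3G)
13. 1 adult and 1 gremlin → the island.  (the mainland: 1A 0G; the island: 4A 4G)
14. 1 gremlin ← the mainland.  (the mainland: 1A 1G; the island: 4A 3G)
15. 1 adult and 1 gremlin → the island.  (the mainland: 0A 0G; the island: 5A 4G)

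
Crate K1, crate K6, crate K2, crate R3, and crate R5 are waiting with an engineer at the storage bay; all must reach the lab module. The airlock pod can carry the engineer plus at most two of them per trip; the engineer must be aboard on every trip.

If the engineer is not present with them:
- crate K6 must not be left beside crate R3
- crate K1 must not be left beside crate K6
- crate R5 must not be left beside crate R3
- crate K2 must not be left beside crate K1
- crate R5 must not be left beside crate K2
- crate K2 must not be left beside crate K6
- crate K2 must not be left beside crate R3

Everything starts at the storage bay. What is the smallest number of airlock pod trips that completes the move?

impossible

Whatever the first load, the items left behind include a forbidden pair without the engineer. No opening move is safe, so no plan exists.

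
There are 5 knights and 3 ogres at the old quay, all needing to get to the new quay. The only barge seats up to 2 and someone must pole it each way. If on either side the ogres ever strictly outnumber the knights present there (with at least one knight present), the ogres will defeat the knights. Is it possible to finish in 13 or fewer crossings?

Yes

Yes — this plan uses 13 crossings (≤ 13):
1. 2 ogres → the new quay.  (the old quay: 5K 1O; the new quay: 0K 2O)
2. 1 ogre ← the old quay.  (the old quay: 5K 2O; the new quay: 0K 1O)
3. 2 ogres → the new quay.  (the old quay: 5K 0O; the new quay: 0K 3O)
4. 1 ogre ← the old quay.  (the old quay: 5K 1O; the new quay: 0K 2O)
5. 2 knights → the new quay.  (the old quay: 3K 1O; the new quay: 2K 2O)
6. 1 ogre ← the old quay.  (the old quay: 3K 2O; the new quay: 2K 1O)
7. 1 knight and 1 ogre → the new quay.  (the old quay: 2K 1O; the new quay: 3K 2O)
8. 1 ogre ← the old quay.  (the old quay: 2K 2O; the new quay: 3K 1O)
9. 2 ogres → the new quay.  (the old quay: 2K 0O; the new quay: 3K 3O)
10. 1 ogre ← the old quay.  (the old quay: 2K 1O; the new quay: 3K 2O)
11. 1 knight and 1 ogre → the new quay.  (the old quay: 1K 0O; the new quay: 4K 3O)
12. 1 ogre ← the old quay.  (the old quay: 1K 1O; the new quay: 4K 2O)
13. 1 knight and 1 ogre → the new quay.  (the old quay: 0K 0O; the new quay: 5K 3O)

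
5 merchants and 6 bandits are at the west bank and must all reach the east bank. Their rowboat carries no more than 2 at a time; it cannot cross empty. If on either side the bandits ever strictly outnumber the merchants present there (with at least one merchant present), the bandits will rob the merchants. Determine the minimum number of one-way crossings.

impossible

The bandits already outnumber the merchants at the west bank before anyone moves, so the starting position itself is disallowed.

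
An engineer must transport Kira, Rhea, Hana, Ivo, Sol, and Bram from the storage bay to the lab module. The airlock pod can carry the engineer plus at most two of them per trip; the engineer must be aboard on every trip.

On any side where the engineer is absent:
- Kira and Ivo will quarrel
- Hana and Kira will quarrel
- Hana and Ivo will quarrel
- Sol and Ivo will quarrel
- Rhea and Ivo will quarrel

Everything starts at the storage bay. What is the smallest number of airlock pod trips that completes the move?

Counting alone: the engineer can take at most 2 across per trip to the lab module, so moving all 6 needs at least 3 loaded trips out, with a return between consecutive ones — at least 5 crossings.
The safety rule pushes this higher. Following every safe sequence of crossings, the most of the 6 that can be at the lab module as the airlock pod arrives there on crossings 5, 7 is 4, 5 respectively — never all 6.
So no plan with fewer than 9 crossings exists, and this one achieves 9:
1. Engineer goes to the lab module with Ivo and Kira.  [the storage bay: Bram, Hana, Rhea, Sol | the lab module: Ivo, Kira]
2. Engineer goes back to the storage bay with Kira.  [the storage bay: Bram, Hana, Kira, Rhea, Sol | the lab module: Ivo]
3. Engineer goes to the lab module with Kira and Rhea.  [the storage bay: Bram, Hana, Sol | the lab module: Ivo, Kira, Rhea]
4. Engineer goes back to the storage bay with Ivo.  [the storage bay: Bram, Hana, Ivo, Sol | the lab module: Kira, Rhea]
5. Engineer goes to the lab module with Hana and Sol.  [the storage bay: Bram, Ivo | the lab module: Hana, Kira, Rhea, Sol]
6. Engineer goes back to the storage bay with Kira.  [the storage bay: Bram, Ivo, Kira | the lab module: Hana, Rhea, Sol]
7. Engineer goes to the lab module with Bram and Kira.  [the storage bay: Ivo | the lab module: Bram, Hana, Kira, Rhea, Sol]
8. Engineer goes back to the storage bay with Kira.  [the storage bay: Ivo, Kira | the lab module: Bram, Hana, Rhea, Sol]
9. Engineer goes to the lab module with Ivo and Kira.  [the storage bay: — | the lab module: Bram, Hana, Ivo, Kira, Rhea, Sol]

9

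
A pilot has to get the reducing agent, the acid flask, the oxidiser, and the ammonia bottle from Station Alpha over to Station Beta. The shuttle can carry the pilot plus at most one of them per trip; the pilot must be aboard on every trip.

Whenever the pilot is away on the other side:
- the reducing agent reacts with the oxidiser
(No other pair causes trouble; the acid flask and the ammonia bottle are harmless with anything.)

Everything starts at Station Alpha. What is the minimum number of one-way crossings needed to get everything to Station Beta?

7

Counting alone: the pilot can take at most 1 across per trip to Station Beta, so moving all 4 needs at least 4 loaded trips out, with a return between consecutive ones — at least 7 crossings.
The plan below uses exactly 7 crossings, so it is optimal:
1. Pilot goes to Station Beta with the reducing agent.
2. Pilot goes back to Station Alpha alone.
3. Pilot goes to Station Beta with the acid flask.
4. Pilot goes back to Station Alpha alone.
5. Pilot goes to Station Beta with the ammonia bottle.
6. Pilot goes back to Station Alpha alone.
7. Pilot goes to Station Beta with the oxidiser.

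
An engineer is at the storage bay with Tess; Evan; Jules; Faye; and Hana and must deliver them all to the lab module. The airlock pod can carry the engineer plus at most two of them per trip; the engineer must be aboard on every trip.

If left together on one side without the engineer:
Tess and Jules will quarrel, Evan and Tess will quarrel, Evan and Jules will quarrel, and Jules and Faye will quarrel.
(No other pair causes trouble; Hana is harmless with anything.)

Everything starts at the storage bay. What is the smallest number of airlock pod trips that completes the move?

Counting alone: the engineer can take at most 2 across per trip to the lab module, so moving all 5 needs at least 3 loaded trips out, with a return between consecutive ones — at least 5 crossings.
The safety rule pushes this higher. Following every safe sequence of crossings, the most of the 5 that can be at the lab module as the airlock pod arrives there on crossing 5 is 4 — never all 5.
So no plan with fewer than 7 crossings exists, and this one achieves 7:
1. Engineer goes to the lab module with Jules and Tess.  [the storage bay: Evan, Faye, Hana | the lab module: Jules, Tess]
2. Engineer goes back to the storage bay with Tess.  [the storage bay: Evan, Faye, Hana, Tess | the lab module: Jules]
3. Engineer goes to the lab module with Faye and Tess.  [the storage bay: Evan, Hana | the lab module: Faye, Jules, Tess]
4. Engineer goes back to the storage bay with Jules.  [the storage bay: Evan, Hana, Jules | the lab module: Faye, Tess]
5. Engineer goes to the lab module with Evan and Hana.  [the storage bay: Jules | the lab module: Evan, Faye, Hana, Tess]
6. Engineer goes back to the storage bay with Tess.  [the storage bay: Jules, Tess | the lab module: Evan, Faye, Hana]
7. Engineer goes to the lab module with Jules and Tess.  [the storage bay: — | the lab module: Evan, Faye, Hana, Jules, Tess]

7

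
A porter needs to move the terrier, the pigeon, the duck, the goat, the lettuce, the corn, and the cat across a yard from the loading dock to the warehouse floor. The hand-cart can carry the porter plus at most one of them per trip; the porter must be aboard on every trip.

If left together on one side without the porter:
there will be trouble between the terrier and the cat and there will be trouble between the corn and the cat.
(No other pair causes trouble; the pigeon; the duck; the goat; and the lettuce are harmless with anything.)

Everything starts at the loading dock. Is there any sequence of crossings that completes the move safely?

Yes

1. Porter goes to the warehouse floor with the cat.  [the loading dock: the corn, the duck, the goat, the lettuce, the pigeon, the terrier | the warehouse floor: the cat]
2. Porter goes back to the loading dock alone.  [the loading dock: the corn, the duck, the goat, the lettuce, the pigeon, the terrier | the warehouse floor: the cat]
3. Porter goes to the warehouse floor with the terrier.  [the loading dock: the corn, the duck, the goat, the lettuce, the pigeon | the warehouse floor: the cat, the terrier]
4. Porter goes back to the loading dock with the cat.  [the loading dock: the cat, the corn, the duck, the goat, the lettuce, the pigeon | the warehouse floor: the terrier]
5. Porter goes to the warehouse floor with the corn.  [the loading dock: the cat, the duck, the goat, the lettuce, the pigeon | the warehouse floor: the corn, the terrier]
6. Porter goes back to the loading dock alone.  [the loading dock: the cat, the duck, the goat, the lettuce, the pigeon | the warehouse floor: the corn, the terrier]
7. Porter goes to the warehouse floor with the pigeon.  [the loading dock: the cat, the duck, the goat, the lettuce | the warehouse floor: the corn, the pigeon, the terrier]
8. Porter goes back to the loading dock alone.  [the loading dock: the cat, the duck, the goat, the lettuce | the warehouse floor: the corn, the pigeon, the terrier]
9. Porter goes to the warehouse floor with the duck.  [the loading dock: the cat, the goat, the lettuce | the warehouse floor: the corn, the duck, the pigeon, the terrier]
10. Porter goes back to the loading dock alone.  [the loading dock: the cat, the goat, the lettuce | the warehouse floor: the corn, the duck, the pigeon, the terrier]
11. Porter goes to the warehouse floor with the goat.  [the loading dock: the cat, the lettuce | the warehouse floor: the corn, the duck, the goat, the pigeon, the terrier]
12. Porter goes back to the loading dock alone.  [the loading dock: the cat, the lettuce | the warehouse floor: the corn, the duck, the goat, the pigeon, the terrier]
13. Porter goes to the warehouse floor with the lettuce.  [the loading dock: the cat | the warehouse floor: the corn, the duck, the goat, the lettuce, the pigeon, the terrier]
14. Porter goes back to the loading dock alone.  [the loading dock: the cat | the warehouse floor: the corn, the duck, the goat, the lettuce, the pigeon, the terrier]
15. Porter goes to the warehouse floor with the cat.  [the loading dock: — | the warehouse floor: the cat, the corn, the duck, the goat, the lettuce, the pigeon, the terrier]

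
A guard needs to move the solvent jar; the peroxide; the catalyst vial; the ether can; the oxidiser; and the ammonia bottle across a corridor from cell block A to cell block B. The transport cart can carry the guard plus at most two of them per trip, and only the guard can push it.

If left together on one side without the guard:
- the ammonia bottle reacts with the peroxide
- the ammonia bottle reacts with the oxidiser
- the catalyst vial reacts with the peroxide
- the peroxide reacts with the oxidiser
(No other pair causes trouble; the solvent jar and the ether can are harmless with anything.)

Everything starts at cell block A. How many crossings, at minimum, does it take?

Counting alone: the guard can take at most 2 across per trip to cell block B, so moving all 6 needs at least 3 loaded trips out, with a return between consecutive ones — at least 5 crossings.
The safety rule pushes this higher. Following every safe sequence of crossings, the most of the 6 that can be at cell block B as the transport cart arrives there on crossings 5, 7 is 4, 5 respectively — never all 6.
So no plan with fewer than 9 crossings exists, and this one achieves 9:
1. Guard goes to cell block B with the oxidiser and the peroxide.  [cell block A: the ammonia bottle, the catalyst vial, the ether can, the solvent jar | cell block B: the oxidiser, the peroxide]
2. Guard goes back to cell block A with the peroxide.  [cell block A: the ammonia bottle, the catalyst vial, the ether can, the peroxide, the solvent jar | cell block B: the oxidiser]
3. Guard goes to cell block B with the peroxide and the solvent jar.  [cell block A: the ammonia bottle, the catalyst vial, the ether can | cell block B: the oxidiser, the peroxide, the solvent jar]
4. Guard goes back to cell block A with the peroxide.  [cell block A: the ammonia bottle, the catalyst vial, the ether can, the peroxide | cell block B: the oxidiser, the solvent jar]
5. Guard goes to cell block B with the catalyst vial and the peroxide.  [cell block A: the ammonia bottle, the ether can | cell block B: the catalyst vial, the oxidiser, the peroxide, the solvent jar]
6. Guard goes back to cell block A with the peroxide.  [cell block A: the ammonia bottle, the ether can, the peroxide | cell block B: the catalyst vial, the oxidiser, the solvent jar]
7. Guard goes to cell block B with the ether can and the peroxide.  [cell block A: the ammonia bottle | cell block B: the catalyst vial, the ether can, the oxidiser, the peroxide, the solvent jar]
8. Guard goes back to cell block A with the peroxide.  [cell block A: the ammonia bottle, the peroxide | cell block B: the catalyst vial, the ether can, the oxidiser, the solvent jar]
9. Guard goes to cell block B with the ammonia bottle and the peroxide.  [cell block A: — | cell block B: the ammonia bottle, the catalyst vial, the ether can, the oxidiser, the peroxide, the solvent jar]

9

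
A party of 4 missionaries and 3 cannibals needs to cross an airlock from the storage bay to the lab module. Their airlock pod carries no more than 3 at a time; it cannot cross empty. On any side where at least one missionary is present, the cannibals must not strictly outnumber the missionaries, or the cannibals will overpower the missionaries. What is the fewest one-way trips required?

5

Counting alone: each trip to the lab module takes at most 3 across and each return brings at least 1 back, so after t trips out (and t−1 returns) at most 3t − (t−1) of the 7 are across; that first reaches 7 at t = 3, so at least 5 crossings are needed.
The plan below uses exactly 5 crossings, so it is optimal:
1. 3 cannibals → the lab module.  (the storage bay: 4M 0C; the lab module: 0M 3C)
2. 1 cannibal ← the storage bay.  (the storage bay: 4M 1C; the lab module: 0M 2C)
3. 3 missionaries → the lab module.  (the storage bay: 1M 1C; the lab module: 3M 2C)
4. 1 missionary ← the storage bay.  (the storage bay: 2M 1C; the lab module: 2M 2C)
5. 2 missionaries and 1 cannibal → the lab module.  (the storage bay: 0M 0C; the lab module: 4M 3C)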